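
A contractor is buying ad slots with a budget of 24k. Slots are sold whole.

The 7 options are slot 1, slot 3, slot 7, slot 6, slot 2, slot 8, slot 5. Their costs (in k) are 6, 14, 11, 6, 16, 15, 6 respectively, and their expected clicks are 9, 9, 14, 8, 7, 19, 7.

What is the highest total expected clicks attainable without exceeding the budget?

31

This is an integer program with binary decision variables.
Allowing fractional choices, the relaxed optimum would be about 32.3, but ad slots are indivisible.
slot 1 + slot 7 + slot 6: cost 6 + 11 + 6 = 23 ≤ 24, expected clicks 9 + 14 + 8 = 31.
slot 7 + slot 6 + slot 5: cost 11 + 6 + 6 = 23 ≤ 24, expected clicks 14 + 8 + 7 = 29.
slot 1 + slot 7 + slot 5: cost 6 + 11 + 6 = 23 ≤ 24, expected clicks 9 + 14 + 7 = 30.
Best is slot 1, slot 7, and slot 6 with total expected clicks 31.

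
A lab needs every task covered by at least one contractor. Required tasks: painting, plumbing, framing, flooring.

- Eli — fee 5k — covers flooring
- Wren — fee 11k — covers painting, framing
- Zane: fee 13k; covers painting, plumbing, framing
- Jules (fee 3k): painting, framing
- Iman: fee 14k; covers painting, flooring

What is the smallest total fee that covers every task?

This is an integer covering problem.
The greedy cost-per-new-task heuristic would pick Jules, Eli, and Zane for 21, but a cheaper cover exists.
Choose Eli and Zane: together they cover painting, plumbing, framing, flooring — every task.
Total fee: 5 + 13 = 18.
No cover costs less than 18.

18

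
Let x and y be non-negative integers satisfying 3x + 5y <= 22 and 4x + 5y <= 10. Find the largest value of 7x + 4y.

14

The continuous relaxation peaks at (2.5, 0) with value 17.50; rounding to a feasible lattice point costs some objective.
(x,y)=(2,0): 3·2+5·0=6≤22, 4·2+5·0=8≤10, objective 14.
(x,y)=(1,1): 3·1+5·1=8≤22, 4·1+5·1=9≤10, objective 11.
(x,y)=(1,0): 3·1+5·0=3≤22, 4·1+5·0=4≤10, objective 7.
Maximum is 14 at (x,y)=(2,0).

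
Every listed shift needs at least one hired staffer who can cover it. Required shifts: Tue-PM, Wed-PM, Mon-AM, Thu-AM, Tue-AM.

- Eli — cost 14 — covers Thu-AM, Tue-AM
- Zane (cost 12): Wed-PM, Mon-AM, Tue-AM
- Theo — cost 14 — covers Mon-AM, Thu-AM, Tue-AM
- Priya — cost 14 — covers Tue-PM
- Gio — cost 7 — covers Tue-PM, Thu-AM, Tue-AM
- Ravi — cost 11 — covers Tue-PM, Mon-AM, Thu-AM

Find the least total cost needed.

Choose Zane and Gio: together they cover Tue-PM, Wed-PM, Mon-AM, Thu-AM, Tue-AM — every shift.
Total cost: 12 + 7 = 19.
No cover costs less than 19.

19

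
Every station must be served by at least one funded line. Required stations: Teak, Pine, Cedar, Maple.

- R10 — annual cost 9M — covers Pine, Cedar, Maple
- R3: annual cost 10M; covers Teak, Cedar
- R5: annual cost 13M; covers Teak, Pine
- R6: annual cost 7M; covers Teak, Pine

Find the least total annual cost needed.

16

This is a weighted set-cover instance.
Choose R10 and R6: together they cover Teak, Pine, Cedar, Maple — every station.
Total annual cost: 9 + 7 = 16.
No cover costs less than 16.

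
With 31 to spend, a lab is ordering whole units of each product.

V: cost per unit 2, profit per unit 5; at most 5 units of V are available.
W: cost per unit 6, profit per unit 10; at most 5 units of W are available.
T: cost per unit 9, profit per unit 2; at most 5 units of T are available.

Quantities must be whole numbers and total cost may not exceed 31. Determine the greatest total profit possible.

55

3×V and 4×W: cost 30 ≤ 31, profit 3·5 + 4·10 = 55.
5×V and 3×W: cost 28 ≤ 31, profit 5·5 + 3·10 = 55.
Best is 55.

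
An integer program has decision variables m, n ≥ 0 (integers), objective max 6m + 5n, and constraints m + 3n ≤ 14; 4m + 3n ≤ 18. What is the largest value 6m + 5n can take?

(m,n)=(3,2): 1·3+3·2=9≤14, 4·3+3·2=18≤18, objective 28.
(m,n)=(2,3): 1·2+3·3=11≤14, 4·2+3·3=17≤18, objective 27.
(m,n)=(1,4): 1·1+3·4=13≤14, 4·1+3·4=16≤18, objective 26.
Maximum is 28 at (m,n)=(3,2).

28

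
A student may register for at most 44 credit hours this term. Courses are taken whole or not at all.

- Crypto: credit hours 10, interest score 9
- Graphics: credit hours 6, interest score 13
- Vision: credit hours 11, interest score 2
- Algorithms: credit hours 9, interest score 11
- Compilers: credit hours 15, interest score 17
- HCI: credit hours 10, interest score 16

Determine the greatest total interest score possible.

57

Take Graphics, Algorithms, Compilers, and HCI: credit hours 6 + 9 + 15 + 10 = 40 ≤ 44, interest score 13 + 11 + 17 + 16 = 57.
No other feasible combination does better.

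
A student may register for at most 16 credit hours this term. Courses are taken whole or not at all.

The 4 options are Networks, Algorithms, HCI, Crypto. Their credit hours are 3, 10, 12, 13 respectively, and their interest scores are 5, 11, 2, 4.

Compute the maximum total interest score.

16

Allowing fractional choices, the relaxed optimum would be about 16.9, but courses are indivisible.
Algorithms: credit hours 10 ≤ 16, interest score 11.
Networks + Algorithms: credit hours 3 + 10 = 13 ≤ 16, interest score 5 + 11 = 16.
Best is Networks and Algorithms with total interest score 16.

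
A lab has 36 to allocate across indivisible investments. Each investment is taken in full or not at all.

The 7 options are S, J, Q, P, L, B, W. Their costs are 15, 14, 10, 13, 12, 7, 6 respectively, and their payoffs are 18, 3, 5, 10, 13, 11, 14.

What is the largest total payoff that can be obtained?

45

This is an integer program with binary decision variables.
S + B + W: cost 15 + 7 + 6 = 28 ≤ 36, payoff 18 + 11 + 14 = 43.
Q + L + B + W: cost 10 + 12 + 7 + 6 = 35 ≤ 36, payoff 5 + 13 + 11 + 14 = 43.
S + L + W: cost 15 + 12 + 6 = 33 ≤ 36, payoff 18 + 13 + 14 = 45.
Best is S, L, and W with total payoff 45.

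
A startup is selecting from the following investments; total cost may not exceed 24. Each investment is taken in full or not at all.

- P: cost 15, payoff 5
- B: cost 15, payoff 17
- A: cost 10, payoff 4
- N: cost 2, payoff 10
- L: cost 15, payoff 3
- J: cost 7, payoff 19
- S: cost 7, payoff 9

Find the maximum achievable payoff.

46

Allowing fractional choices, the relaxed optimum would be about 47.1, but investments are indivisible.
N + J + S: cost 2 + 7 + 7 = 16 ≤ 24, payoff 10 + 19 + 9 = 38.
B + J: cost 15 + 7 = 22 ≤ 24, payoff 17 + 19 = 36.
B + N + J: cost 15 + 2 + 7 = 24 ≤ 24, payoff 17 + 10 + 19 = 46.
Best is B, N, and J with total payoff 46.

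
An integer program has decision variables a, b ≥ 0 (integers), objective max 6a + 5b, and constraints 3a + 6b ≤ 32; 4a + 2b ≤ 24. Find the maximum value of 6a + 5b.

The continuous relaxation peaks at (4.44, 3.11) with value 42.22; rounding to a feasible lattice point costs some objective.
(a,b)=(5,2): 3·5+6·2=27≤32, 4·5+2·2=24≤24, objective 40.
(a,b)=(4,3): 3·4+6·3=30≤32, 4·4+2·3=22≤24, objective 39.
(a,b)=(5,1): 3·5+6·1=21≤32, 4·5+2·1=22≤24, objective 35.
(a,b)=(4,2): 3·4+6·2=24≤32, 4·4+2·2=20≤24, objective 34.
Maximum is 40 at (a,b)=(5,2).

40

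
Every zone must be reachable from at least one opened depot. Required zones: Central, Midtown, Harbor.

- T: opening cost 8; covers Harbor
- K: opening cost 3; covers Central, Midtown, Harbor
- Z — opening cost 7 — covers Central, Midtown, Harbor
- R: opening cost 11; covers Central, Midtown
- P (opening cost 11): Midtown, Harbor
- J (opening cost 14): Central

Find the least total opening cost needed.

3

This is a weighted set-cover instance.
K alone covers Central, Midtown, Harbor — every zone.
Total opening cost: 3.
No cover costs less than 3.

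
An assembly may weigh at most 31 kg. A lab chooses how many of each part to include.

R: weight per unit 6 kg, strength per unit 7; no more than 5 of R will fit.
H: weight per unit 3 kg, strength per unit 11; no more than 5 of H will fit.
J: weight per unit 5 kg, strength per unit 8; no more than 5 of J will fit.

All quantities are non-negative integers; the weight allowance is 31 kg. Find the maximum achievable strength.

79

This is a bounded integer knapsack.
H has the best ratio (11/3); taking only H gives at most 5×11 = 55 (stopped by the supply cap of 5).
Mixing does better — 5×H and 3×J: weight 30 ≤ 31, strength 5·11 + 3·8 = 79.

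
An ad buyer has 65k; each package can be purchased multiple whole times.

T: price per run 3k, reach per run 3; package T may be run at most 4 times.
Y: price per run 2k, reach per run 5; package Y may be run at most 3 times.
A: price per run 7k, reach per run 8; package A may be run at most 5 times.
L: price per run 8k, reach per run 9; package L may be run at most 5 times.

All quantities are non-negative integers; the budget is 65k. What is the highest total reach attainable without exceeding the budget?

This is a bounded integer knapsack.
2×T, 3×Y, 3×A, and 4×L: price 65 ≤ 65, reach 2·3 + 3·5 + 3·8 + 4·9 = 81.
3×Y, 5×A, and 3×L: price 65 ≤ 65, reach 3·5 + 5·8 + 3·9 = 82.
Best is 82.

82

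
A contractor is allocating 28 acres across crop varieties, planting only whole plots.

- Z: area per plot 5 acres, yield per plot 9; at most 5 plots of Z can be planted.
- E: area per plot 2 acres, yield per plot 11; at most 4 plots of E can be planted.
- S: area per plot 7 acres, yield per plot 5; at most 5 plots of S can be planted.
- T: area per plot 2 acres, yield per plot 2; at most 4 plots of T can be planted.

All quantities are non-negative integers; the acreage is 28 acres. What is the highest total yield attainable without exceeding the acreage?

4×Z and 4×E: area 28 ≤ 28, yield 4·9 + 4·11 = 80.
3×Z, 4×E, and 2×T: area 27 ≤ 28, yield 3·9 + 4·11 + 2·2 = 75.
Best is 80.

80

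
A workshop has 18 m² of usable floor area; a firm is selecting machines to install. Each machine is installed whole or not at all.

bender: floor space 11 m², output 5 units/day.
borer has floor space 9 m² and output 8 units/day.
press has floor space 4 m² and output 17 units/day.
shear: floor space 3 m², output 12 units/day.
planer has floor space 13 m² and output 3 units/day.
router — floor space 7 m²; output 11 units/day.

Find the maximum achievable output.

Allowing fractional choices, the relaxed optimum would be about 43.6, but machines are indivisible.
press + shear + router: floor space 4 + 3 + 7 = 14 ≤ 18, output 17 + 12 + 11 = 40.
borer + press + shear: floor space 9 + 4 + 3 = 16 ≤ 18, output 8 + 17 + 12 = 37.
Best is press, shear, and router with total output 40.

40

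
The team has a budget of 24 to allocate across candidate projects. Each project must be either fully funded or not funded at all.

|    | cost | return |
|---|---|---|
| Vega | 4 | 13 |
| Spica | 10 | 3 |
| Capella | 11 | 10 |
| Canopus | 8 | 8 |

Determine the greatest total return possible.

31

Allowing fractional choices, the relaxed optimum would be about 31.3, but projects are indivisible.
Vega + Spica + Canopus: cost 4 + 10 + 8 = 22 ≤ 24, return 13 + 3 + 8 = 24.
Vega + Capella + Canopus: cost 4 + 11 + 8 = 23 ≤ 24, return 13 + 10 + 8 = 31.
Vega + Capella: cost 4 + 11 = 15 ≤ 24, return 13 + 10 = 23.
Best is Vega, Capella, and Canopus with total return 31.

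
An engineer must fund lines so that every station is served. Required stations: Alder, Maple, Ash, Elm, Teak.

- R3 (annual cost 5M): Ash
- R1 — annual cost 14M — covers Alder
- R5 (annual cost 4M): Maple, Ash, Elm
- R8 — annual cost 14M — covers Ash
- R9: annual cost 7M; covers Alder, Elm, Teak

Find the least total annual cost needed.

11

This is a weighted set-cover instance.
Choose R5 and R9: together they cover Alder, Maple, Ash, Elm, Teak — every station.
Total annual cost: 4 + 7 = 11.
No cover costs less than 11.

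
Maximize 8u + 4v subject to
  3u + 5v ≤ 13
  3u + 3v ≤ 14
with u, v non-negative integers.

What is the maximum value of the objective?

The continuous relaxation peaks at (4.33, 0) with value 34.67; rounding to a feasible lattice point costs some objective.
(u,v)=(4,0) is feasible, giving 32.
(u,v)=(3,0) is feasible, giving 24.
Maximum is 32 at (u,v)=(4,0).

32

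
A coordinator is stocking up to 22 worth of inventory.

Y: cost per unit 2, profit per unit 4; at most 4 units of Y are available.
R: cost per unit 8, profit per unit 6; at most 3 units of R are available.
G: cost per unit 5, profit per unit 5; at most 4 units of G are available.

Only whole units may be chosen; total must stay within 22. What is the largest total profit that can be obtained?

Take 3×Y and 3×G: cost 21 ≤ 22, profit 3·4 + 3·5 = 27.
No other integer combination yields more.

27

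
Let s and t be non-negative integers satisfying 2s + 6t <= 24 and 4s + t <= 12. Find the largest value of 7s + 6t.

(s,t)=(2,3) is feasible, giving 32.
(s,t)=(2,2) is feasible, giving 26.
(s,t)=(1,3) is feasible, giving 25.
Maximum is 32 at (s,t)=(2,3).

32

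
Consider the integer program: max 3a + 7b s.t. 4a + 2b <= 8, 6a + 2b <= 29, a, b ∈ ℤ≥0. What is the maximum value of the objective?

(a,b)=(0,4): 4·0+2·4=8≤8, 6·0+2·4=8≤29, objective 28.
(a,b)=(0,3): 4·0+2·3=6≤8, 6·0+2·3=6≤29, objective 21.
No feasible integer point exceeds 28.

28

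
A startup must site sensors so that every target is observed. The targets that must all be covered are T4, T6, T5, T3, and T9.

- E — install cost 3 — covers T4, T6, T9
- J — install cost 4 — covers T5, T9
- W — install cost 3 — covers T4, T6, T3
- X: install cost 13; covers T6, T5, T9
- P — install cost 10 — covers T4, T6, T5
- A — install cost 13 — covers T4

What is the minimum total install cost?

This is an integer covering problem.
The greedy cost-per-new-target heuristic would pick E, W, and J for 10, but a cheaper cover exists.
Choose J and W: together they cover T4, T6, T5, T3, T9 — every target.
Total install cost: 4 + 3 = 7.
No cover costs less than 7.

7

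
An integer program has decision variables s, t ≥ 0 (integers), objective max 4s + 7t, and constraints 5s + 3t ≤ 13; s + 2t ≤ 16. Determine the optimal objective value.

28

Relaxing integrality, the LP optimum is 30.33 at (s,t) = (0, 4.33), which is not an integer point.
(s,t)=(0,4): 5·0+3·4=12≤13, 1·0+2·4=8≤16, objective 28.
(s,t)=(0,3): 5·0+3·3=9≤13, 1·0+2·3=6≤16, objective 21.
Maximum is 28 at (s,t)=(0,4).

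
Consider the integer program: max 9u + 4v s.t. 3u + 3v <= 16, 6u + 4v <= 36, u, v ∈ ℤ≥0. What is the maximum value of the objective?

45

(u,v)=(5,0): 3·5+3·0=15≤16, 6·5+4·0=30≤36, objective 45.
(u,v)=(4,1): 3·4+3·1=15≤16, 6·4+4·1=28≤36, objective 40.
(u,v)=(4,0): 3·4+3·0=12≤16, 6·4+4·0=24≤36, objective 36.
No feasible integer point exceeds 45.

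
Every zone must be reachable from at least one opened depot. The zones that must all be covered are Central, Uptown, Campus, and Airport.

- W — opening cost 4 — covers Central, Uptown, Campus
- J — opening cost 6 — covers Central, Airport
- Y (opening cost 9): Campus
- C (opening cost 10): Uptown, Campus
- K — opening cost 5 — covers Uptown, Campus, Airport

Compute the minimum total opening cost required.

9

Choose W and K: together they cover Central, Uptown, Campus, Airport — every zone.
Total opening cost: 4 + 5 = 9.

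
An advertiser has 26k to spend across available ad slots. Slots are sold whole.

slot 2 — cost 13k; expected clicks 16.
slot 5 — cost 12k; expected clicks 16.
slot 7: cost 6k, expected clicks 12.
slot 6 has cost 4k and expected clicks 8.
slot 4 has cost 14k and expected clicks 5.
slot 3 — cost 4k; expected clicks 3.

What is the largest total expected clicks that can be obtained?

slot 5 + slot 7 + slot 6 + slot 3: cost 12 + 6 + 4 + 4 = 26 ≤ 26, expected clicks 16 + 12 + 8 + 3 = 39.
slot 5 + slot 7 + slot 6: cost 12 + 6 + 4 = 22 ≤ 26, expected clicks 16 + 12 + 8 = 36.
Best is slot 5, slot 7, slot 6, and slot 3 with total expected clicks 39.

39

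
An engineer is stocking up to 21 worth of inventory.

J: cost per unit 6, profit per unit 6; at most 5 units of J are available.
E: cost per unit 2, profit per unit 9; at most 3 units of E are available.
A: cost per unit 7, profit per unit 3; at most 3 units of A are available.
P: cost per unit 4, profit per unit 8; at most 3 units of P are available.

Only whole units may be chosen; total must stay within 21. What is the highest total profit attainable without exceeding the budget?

51

This is a bounded integer knapsack.
1×J, 3×E, and 2×P: cost 20 ≤ 21, profit 1·6 + 3·9 + 2·8 = 49.
3×E and 3×P: cost 18 ≤ 21, profit 3·9 + 3·8 = 51.
Best is 51.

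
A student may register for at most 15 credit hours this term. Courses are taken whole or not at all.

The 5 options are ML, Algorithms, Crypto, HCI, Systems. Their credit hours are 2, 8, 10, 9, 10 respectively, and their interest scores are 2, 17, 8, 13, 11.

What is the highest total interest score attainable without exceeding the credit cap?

This is a 0-1 knapsack instance.
Allowing fractional choices, the relaxed optimum would be about 27.1, but courses are indivisible.
ML + Algorithms: credit hours 2 + 8 = 10 ≤ 15, interest score 2 + 17 = 19.
Algorithms: credit hours 8 ≤ 15, interest score 17.
ML + HCI: credit hours 2 + 9 = 11 ≤ 15, interest score 2 + 13 = 15.
Best is ML and Algorithms with total interest score 19.

19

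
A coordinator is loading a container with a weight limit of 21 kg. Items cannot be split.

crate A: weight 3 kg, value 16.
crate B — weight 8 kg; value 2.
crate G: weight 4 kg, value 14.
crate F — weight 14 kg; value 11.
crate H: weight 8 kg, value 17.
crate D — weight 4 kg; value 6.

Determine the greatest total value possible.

53

Take crate A, crate G, crate H, and crate D: weight 3 + 4 + 8 + 4 = 19 ≤ 21, value 16 + 14 + 17 + 6 = 53.
No other feasible combination does better.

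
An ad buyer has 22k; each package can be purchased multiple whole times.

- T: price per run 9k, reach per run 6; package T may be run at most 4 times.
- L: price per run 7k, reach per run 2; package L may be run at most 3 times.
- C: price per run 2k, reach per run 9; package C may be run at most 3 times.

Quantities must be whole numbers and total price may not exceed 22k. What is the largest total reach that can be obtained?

This is a bounded integer knapsack.
1×T and 3×C: price 15 ≤ 22, reach 1·6 + 3·9 = 33.
1×T, 1×L, and 3×C: price 22 ≤ 22, reach 1·6 + 1·2 + 3·9 = 35.
Best is 35.

35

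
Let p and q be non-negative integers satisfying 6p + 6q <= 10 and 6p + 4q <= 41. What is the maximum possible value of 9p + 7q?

9

The continuous relaxation peaks at (1.67, 0) with value 15.00; rounding to a feasible lattice point costs some objective.
(p,q)=(1,0): 6·1+6·0=6≤10, 6·1+4·0=6≤41, objective 9.
(p,q)=(0,1): 6·0+6·1=6≤10, 6·0+4·1=4≤41, objective 7.
(p,q)=(0,0): 6·0+6·0=0≤10, 6·0+4·0=0≤41, objective 0.
No feasible integer point exceeds 9.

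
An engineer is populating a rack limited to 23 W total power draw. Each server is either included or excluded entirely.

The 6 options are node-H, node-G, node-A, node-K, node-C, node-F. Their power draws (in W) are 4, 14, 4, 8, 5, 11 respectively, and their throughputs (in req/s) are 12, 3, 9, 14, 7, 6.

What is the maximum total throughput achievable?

Take node-H, node-A, node-K, and node-C: power draw 4 + 4 + 8 + 5 = 21 ≤ 23, throughput 12 + 9 + 14 + 7 = 42.
No other feasible combination does better.

42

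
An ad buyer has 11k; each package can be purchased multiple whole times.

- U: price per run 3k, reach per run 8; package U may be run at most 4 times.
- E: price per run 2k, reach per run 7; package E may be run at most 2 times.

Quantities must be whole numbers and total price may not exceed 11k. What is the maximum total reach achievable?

31

E has the best ratio (7/2); taking only E gives at most 2×7 = 14 (stopped by the supply cap of 2).
Mixing does better — 3×U and 1×E: price 11 ≤ 11, reach 3·8 + 1·7 = 31.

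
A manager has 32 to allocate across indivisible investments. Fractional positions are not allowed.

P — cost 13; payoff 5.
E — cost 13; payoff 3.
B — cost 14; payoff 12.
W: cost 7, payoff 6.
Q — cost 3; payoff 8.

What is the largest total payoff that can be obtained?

Treat it as a binary knapsack problem.
E + B + Q: cost 13 + 14 + 3 = 30 ≤ 32, payoff 3 + 12 + 8 = 23.
B + W + Q: cost 14 + 7 + 3 = 24 ≤ 32, payoff 12 + 6 + 8 = 26.
P + B + Q: cost 13 + 14 + 3 = 30 ≤ 32, payoff 5 + 12 + 8 = 25.
Best is B, W, and Q with total payoff 26.

26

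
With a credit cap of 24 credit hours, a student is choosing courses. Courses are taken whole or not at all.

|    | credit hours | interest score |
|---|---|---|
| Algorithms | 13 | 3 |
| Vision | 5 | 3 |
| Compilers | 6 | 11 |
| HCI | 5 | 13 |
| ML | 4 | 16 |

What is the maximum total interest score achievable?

Allowing fractional choices, the relaxed optimum would be about 43.9, but courses are indivisible.
Vision + Compilers + HCI + ML: credit hours 5 + 6 + 5 + 4 = 20 ≤ 24, interest score 3 + 11 + 13 + 16 = 43.
Compilers + HCI + ML: credit hours 6 + 5 + 4 = 15 ≤ 24, interest score 11 + 13 + 16 = 40.
Best is Vision, Compilers, HCI, and ML with total interest score 43.

43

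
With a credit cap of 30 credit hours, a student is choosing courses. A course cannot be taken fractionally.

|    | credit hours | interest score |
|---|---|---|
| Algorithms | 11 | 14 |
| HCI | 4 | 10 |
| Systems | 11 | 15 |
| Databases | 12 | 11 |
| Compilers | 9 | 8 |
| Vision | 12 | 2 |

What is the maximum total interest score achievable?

Allowing fractional choices, the relaxed optimum would be about 42.7, but courses are indivisible.
HCI + Systems + Databases: credit hours 4 + 11 + 12 = 27 ≤ 30, interest score 10 + 15 + 11 = 36.
Algorithms + HCI + Systems: credit hours 11 + 4 + 11 = 26 ≤ 30, interest score 14 + 10 + 15 = 39.
Algorithms + HCI + Databases: credit hours 11 + 4 + 12 = 27 ≤ 30, interest score 14 + 10 + 11 = 35.
Best is Algorithms, HCI, and Systems with total interest score 39.

39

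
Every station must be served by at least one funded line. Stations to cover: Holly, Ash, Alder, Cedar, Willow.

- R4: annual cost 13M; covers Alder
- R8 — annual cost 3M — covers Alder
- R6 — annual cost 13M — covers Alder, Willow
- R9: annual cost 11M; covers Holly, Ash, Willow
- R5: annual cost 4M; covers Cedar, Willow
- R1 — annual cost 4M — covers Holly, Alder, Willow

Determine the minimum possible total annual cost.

18

The greedy cost-per-new-station heuristic would pick R1, R5, and R9 for 19, but a cheaper cover exists.
Choose R8, R9, and R5: together they cover Holly, Ash, Alder, Cedar, Willow — every station.
Total annual cost: 3 + 11 + 4 = 18.
No cover costs less than 18.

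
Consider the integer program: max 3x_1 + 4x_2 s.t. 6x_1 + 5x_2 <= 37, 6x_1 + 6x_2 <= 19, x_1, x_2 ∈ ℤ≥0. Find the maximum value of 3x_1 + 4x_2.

12

Relaxing integrality, the LP optimum is 12.67 at (x_1,x_2) = (0, 3.17), which is not an integer point.
(x_1,x_2)=(0,3): 6·0+5·3=15≤37, 6·0+6·3=18≤19, objective 12.
(x_1,x_2)=(1,2): 6·1+5·2=16≤37, 6·1+6·2=18≤19, objective 11.
(x_1,x_2)=(0,2): 6·0+5·2=10≤37, 6·0+6·2=12≤19, objective 8.
No feasible integer point exceeds 12.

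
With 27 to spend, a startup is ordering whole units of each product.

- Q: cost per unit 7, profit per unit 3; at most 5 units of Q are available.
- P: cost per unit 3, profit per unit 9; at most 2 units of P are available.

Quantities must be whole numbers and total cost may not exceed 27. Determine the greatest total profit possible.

27

2×Q and 2×P: cost 20 ≤ 27, profit 2·3 + 2·9 = 24.
3×Q and 2×P: cost 27 ≤ 27, profit 3·3 + 2·9 = 27.
Best is 27.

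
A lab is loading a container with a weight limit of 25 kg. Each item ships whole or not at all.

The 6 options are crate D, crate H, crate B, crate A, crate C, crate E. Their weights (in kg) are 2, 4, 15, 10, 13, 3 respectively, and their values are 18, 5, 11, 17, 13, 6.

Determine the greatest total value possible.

48

This is an integer program with binary decision variables.
Take crate D, crate A, and crate C: weight 2 + 10 + 13 = 25 ≤ 25, value 18 + 17 + 13 = 48.
No other feasible combination does better.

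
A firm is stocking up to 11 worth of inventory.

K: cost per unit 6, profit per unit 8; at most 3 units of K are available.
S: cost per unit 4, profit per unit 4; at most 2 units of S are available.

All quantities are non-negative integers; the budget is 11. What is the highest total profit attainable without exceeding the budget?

12

2×S: cost 8 ≤ 11, profit 2·4 = 8.
1×K and 1×S: cost 10 ≤ 11, profit 1·8 + 1·4 = 12.
Best is 12.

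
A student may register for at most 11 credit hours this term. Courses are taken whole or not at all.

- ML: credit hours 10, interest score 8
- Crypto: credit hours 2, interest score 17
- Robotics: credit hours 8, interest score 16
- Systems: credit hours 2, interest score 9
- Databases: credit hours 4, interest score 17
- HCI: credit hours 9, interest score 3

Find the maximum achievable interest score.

43

Take Crypto, Systems, and Databases: credit hours 2 + 2 + 4 = 8 ≤ 11, interest score 17 + 9 + 17 = 43.
No other feasible combination does better.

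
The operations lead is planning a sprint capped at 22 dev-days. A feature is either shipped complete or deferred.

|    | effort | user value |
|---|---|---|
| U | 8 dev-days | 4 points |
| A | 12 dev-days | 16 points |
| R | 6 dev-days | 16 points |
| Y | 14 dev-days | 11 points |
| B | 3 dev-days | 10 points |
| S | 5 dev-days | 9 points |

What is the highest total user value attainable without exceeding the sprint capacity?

This is a 0-1 knapsack instance.
Take A, R, and B: effort 12 + 6 + 3 = 21 ≤ 22, user value 16 + 16 + 10 = 42.
No other feasible combination does better.

42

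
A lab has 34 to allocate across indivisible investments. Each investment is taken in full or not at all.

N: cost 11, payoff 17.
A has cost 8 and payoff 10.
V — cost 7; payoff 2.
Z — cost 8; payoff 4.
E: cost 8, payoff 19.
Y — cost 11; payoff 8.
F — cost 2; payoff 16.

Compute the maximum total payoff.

62

Allowing fractional choices, the relaxed optimum would be about 65.6, but investments are indivisible.
N + E + Y + F: cost 11 + 8 + 11 + 2 = 32 ≤ 34, payoff 17 + 19 + 8 + 16 = 60.
N + Z + E + F: cost 11 + 8 + 8 + 2 = 29 ≤ 34, payoff 17 + 4 + 19 + 16 = 56.
N + A + E + F: cost 11 + 8 + 8 + 2 = 29 ≤ 34, payoff 17 + 10 + 19 + 16 = 62.
Best is N, A, E, and F with total payoff 62.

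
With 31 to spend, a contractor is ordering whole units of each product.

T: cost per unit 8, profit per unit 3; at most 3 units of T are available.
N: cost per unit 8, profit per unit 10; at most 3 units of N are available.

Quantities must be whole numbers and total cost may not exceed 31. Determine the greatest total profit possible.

30

Take 3×N: cost 24 ≤ 31, profit 3·10 = 30.
N has the best ratio (10/8) and is taken to its limit of 3; remaining capacity is filled optimally with the others.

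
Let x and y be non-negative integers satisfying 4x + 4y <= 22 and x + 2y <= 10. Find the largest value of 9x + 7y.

(x,y)=(5,0): 4·5+4·0=20≤22, 1·5+2·0=5≤10, objective 45.
(x,y)=(4,1): 4·4+4·1=20≤22, 1·4+2·1=6≤10, objective 43.
(x,y)=(4,0): 4·4+4·0=16≤22, 1·4+2·0=4≤10, objective 36.
The best lattice point is (5,0), giving 45.

45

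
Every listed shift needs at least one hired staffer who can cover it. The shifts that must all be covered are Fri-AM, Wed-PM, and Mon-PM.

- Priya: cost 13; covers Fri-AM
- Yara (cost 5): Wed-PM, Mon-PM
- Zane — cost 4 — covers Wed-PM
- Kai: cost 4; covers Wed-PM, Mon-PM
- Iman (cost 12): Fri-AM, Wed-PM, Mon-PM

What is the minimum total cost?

12

The greedy cost-per-new-shift heuristic would pick Kai and Iman for 16, but a cheaper cover exists.
Iman alone covers Fri-AM, Wed-PM, Mon-PM — every shift.
Total cost: 12.
No cover costs less than 12.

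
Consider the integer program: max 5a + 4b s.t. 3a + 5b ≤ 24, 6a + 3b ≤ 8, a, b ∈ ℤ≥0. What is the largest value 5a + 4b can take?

Relaxing integrality, the LP optimum is 10.67 at (a,b) = (0, 2.67), which is not an integer point.
(a,b)=(0,2): 3·0+5·2=10≤24, 6·0+3·2=6≤8, objective 8.
(a,b)=(0,1): 3·0+5·1=5≤24, 6·0+3·1=3≤8, objective 4.
No feasible integer point exceeds 8.

8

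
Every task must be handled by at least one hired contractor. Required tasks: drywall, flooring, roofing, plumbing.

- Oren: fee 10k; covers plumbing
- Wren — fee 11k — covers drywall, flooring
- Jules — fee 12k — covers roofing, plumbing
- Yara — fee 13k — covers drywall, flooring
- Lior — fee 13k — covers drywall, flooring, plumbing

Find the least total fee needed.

This is a weighted set-cover instance.
The greedy cost-per-new-task heuristic would pick Lior and Jules for 25, but a cheaper cover exists.
Choose Wren and Jules: together they cover drywall, flooring, roofing, plumbing — every task.
Total fee: 11 + 12 = 23.
No cover costs less than 23.

23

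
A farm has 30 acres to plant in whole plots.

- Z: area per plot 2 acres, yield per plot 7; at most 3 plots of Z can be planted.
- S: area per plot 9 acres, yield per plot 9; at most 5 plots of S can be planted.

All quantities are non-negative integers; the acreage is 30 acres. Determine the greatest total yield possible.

3×Z and 2×S: area 24 ≤ 30, yield 3·7 + 2·9 = 39.
1×Z and 3×S: area 29 ≤ 30, yield 1·7 + 3·9 = 34.
Best is 39.

39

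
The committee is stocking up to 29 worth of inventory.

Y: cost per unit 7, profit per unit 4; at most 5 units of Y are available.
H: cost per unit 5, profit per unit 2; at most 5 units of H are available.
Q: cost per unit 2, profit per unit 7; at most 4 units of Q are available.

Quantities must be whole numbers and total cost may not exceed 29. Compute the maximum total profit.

40

3×Y and 4×Q: cost 29 ≤ 29, profit 3·4 + 4·7 = 40.
2×Y, 1×H, and 4×Q: cost 27 ≤ 29, profit 2·4 + 1·2 + 4·7 = 38.
Best is 40.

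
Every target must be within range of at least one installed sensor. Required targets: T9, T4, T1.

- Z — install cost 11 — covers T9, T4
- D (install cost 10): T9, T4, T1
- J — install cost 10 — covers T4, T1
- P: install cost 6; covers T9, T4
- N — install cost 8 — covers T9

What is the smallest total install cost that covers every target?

The greedy cost-per-new-target heuristic would pick P and D for 16, but a cheaper cover exists.
D alone covers T9, T4, T1 — every target.
Total install cost: 10.
No cover costs less than 10.

10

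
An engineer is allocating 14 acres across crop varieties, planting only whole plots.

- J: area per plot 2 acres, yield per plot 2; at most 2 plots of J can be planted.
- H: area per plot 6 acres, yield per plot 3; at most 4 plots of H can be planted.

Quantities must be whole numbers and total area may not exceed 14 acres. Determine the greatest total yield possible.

8

This is a bounded integer knapsack.
J has the best ratio (2/2); taking only J gives at most 2×2 = 4 (stopped by the supply cap of 2).
Mixing does better — 1×J and 2×H: area 14 ≤ 14, yield 1·2 + 2·3 = 8.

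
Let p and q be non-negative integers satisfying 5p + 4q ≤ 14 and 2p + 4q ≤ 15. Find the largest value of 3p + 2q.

8

(p,q)=(2,1) is feasible, giving 8.
(p,q)=(1,2) is feasible, giving 7.
Maximum is 8 at (p,q)=(2,1).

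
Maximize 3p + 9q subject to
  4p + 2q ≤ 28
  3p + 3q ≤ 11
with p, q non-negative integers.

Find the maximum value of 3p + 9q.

(p,q)=(0,3) is feasible, giving 27.
(p,q)=(1,2) is feasible, giving 21.
No feasible integer point exceeds 27.

27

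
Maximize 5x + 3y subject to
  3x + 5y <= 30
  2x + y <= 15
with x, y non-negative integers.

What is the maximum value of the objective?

38

Relaxing integrality, the LP optimum is 38.57 at (x,y) = (6.43, 2.14), which is not an integer point.
(x,y)=(7,1) is feasible, giving 38.
(x,y)=(6,2) is feasible, giving 36.
(x,y)=(7,0) is feasible, giving 35.
No feasible integer point exceeds 38.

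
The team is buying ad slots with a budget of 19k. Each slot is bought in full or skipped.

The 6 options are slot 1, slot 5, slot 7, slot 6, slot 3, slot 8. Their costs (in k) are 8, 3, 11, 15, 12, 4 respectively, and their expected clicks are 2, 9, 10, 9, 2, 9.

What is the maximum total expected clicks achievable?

Allowing fractional choices, the relaxed optimum would be about 28.6, but ad slots are indivisible.
slot 5 + slot 7 + slot 8: cost 3 + 11 + 4 = 18 ≤ 19, expected clicks 9 + 10 + 9 = 28.
slot 1 + slot 5 + slot 8: cost 8 + 3 + 4 = 15 ≤ 19, expected clicks 2 + 9 + 9 = 20.
slot 5 + slot 3 + slot 8: cost 3 + 12 + 4 = 19 ≤ 19, expected clicks 9 + 2 + 9 = 20.
Best is slot 5, slot 7, and slot 8 with total expected clicks 28.

28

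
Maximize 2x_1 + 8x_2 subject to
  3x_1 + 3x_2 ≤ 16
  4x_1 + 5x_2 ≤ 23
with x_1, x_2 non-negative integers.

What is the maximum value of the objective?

32

The continuous relaxation peaks at (0, 4.6) with value 36.80; rounding to a feasible lattice point costs some objective.
(x_1,x_2)=(0,4): 3·0+3·4=12≤16, 4·0+5·4=20≤23, objective 32.
(x_1,x_2)=(1,3): 3·1+3·3=12≤16, 4·1+5·3=19≤23, objective 26.
No feasible integer point exceeds 32.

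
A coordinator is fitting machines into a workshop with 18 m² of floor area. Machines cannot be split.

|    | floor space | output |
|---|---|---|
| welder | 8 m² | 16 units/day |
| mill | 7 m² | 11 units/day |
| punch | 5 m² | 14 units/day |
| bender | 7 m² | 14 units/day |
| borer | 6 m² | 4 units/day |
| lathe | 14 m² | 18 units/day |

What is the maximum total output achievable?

32

Treat it as a binary knapsack problem.
welder + bender: floor space 8 + 7 = 15 ≤ 18, output 16 + 14 = 30.
punch + bender + borer: floor space 5 + 7 + 6 = 18 ≤ 18, output 14 + 14 + 4 = 32.
welder + punch: floor space 8 + 5 = 13 ≤ 18, output 16 + 14 = 30.
Best is punch, bender, and borer with total output 32.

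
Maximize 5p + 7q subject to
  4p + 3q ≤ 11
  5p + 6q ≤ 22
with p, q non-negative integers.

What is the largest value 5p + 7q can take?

The continuous relaxation peaks at (0, 3.67) with value 25.67; rounding to a feasible lattice point costs some objective.
(p,q)=(0,3): 4·0+3·3=9≤11, 5·0+6·3=18≤22, objective 21.
(p,q)=(1,2): 4·1+3·2=10≤11, 5·1+6·2=17≤22, objective 19.
(p,q)=(0,2): 4·0+3·2=6≤11, 5·0+6·2=12≤22, objective 14.
The best lattice point is (0,3), giving 21.

21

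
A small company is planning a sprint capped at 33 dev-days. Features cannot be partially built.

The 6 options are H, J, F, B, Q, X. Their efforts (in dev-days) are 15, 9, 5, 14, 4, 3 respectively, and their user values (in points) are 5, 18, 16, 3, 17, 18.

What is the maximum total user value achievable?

69

Allowing fractional choices, the relaxed optimum would be about 73.0, but features are indivisible.
H + J + F + X: effort 15 + 9 + 5 + 3 = 32 ≤ 33, user value 5 + 18 + 16 + 18 = 57.
H + J + Q + X: effort 15 + 9 + 4 + 3 = 31 ≤ 33, user value 5 + 18 + 17 + 18 = 58.
J + F + Q + X: effort 9 + 5 + 4 + 3 = 21 ≤ 33, user value 18 + 16 + 17 + 18 = 69.
Best is J, F, Q, and X with total user value 69.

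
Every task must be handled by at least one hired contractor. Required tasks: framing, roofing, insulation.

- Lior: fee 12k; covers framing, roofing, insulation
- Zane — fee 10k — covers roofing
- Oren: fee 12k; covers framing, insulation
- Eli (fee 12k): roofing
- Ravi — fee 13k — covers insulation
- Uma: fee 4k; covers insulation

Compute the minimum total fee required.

This is an integer covering problem.
Lior alone covers framing, roofing, insulation — every task.
Total fee: 12.
No cover costs less than 12.

12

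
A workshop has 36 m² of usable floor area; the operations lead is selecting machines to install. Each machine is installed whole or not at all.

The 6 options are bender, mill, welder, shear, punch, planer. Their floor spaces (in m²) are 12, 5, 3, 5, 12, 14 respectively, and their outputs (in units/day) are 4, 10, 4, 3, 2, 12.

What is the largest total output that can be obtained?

Allowing fractional choices, the relaxed optimum would be about 32.0, but machines are indivisible.
bender + mill + shear + planer: floor space 12 + 5 + 5 + 14 = 36 ≤ 36, output 4 + 10 + 3 + 12 = 29.
mill + welder + shear + planer: floor space 5 + 3 + 5 + 14 = 27 ≤ 36, output 10 + 4 + 3 + 12 = 29.
bender + mill + welder + planer: floor space 12 + 5 + 3 + 14 = 34 ≤ 36, output 4 + 10 + 4 + 12 = 30.
Best is bender, mill, welder, and planer with total output 30.

30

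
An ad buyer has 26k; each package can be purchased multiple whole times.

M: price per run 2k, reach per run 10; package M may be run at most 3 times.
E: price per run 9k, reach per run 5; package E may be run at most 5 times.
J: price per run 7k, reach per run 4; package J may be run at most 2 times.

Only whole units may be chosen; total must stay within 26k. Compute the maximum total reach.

40

This is a bounded integer knapsack.
M has the best ratio (10/2); taking only M gives at most 3×10 = 30 (stopped by the supply cap of 3).
Mixing does better — 3×M and 2×E: price 24 ≤ 26, reach 3·10 + 2·5 = 40.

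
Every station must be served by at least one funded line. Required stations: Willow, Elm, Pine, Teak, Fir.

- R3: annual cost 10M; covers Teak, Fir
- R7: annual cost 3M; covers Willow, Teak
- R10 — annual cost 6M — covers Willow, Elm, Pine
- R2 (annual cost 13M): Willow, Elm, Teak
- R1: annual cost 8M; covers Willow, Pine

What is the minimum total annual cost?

16

This is a weighted set-cover instance.
The greedy cost-per-new-station heuristic would pick R7, R10, and R3 for 19, but a cheaper cover exists.
Choose R3 and R10: together they cover Willow, Elm, Pine, Teak, Fir — every station.
Total annual cost: 10 + 6 = 16.
No cover costs less than 16.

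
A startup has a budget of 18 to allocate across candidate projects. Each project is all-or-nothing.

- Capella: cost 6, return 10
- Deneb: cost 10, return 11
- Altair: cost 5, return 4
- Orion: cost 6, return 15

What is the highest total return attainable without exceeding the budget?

29

Deneb + Orion: cost 10 + 6 = 16 ≤ 18, return 11 + 15 = 26.
Capella + Altair + Orion: cost 6 + 5 + 6 = 17 ≤ 18, return 10 + 4 + 15 = 29.
Best is Capella, Altair, and Orion with total return 29.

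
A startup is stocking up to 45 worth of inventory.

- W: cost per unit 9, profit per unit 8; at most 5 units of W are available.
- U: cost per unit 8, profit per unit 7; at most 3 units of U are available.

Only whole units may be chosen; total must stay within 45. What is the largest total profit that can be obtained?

W has the best ratio (8/9); taking only W gives at most 5×8 = 40 (stopped by the cost limit).
Optimal: 5×W: cost 45 ≤ 45, profit 5·8 = 40.

40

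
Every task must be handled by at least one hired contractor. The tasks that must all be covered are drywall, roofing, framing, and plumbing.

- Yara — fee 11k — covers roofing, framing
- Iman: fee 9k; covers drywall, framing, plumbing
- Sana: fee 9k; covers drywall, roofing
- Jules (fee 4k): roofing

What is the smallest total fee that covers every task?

13

Choose Iman and Jules: together they cover drywall, roofing, framing, plumbing — every task.
Total fee: 9 + 4 = 13.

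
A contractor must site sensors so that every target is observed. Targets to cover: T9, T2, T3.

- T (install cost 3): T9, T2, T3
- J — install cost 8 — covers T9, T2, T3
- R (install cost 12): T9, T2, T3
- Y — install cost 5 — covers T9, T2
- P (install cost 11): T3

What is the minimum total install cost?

T alone covers T9, T2, T3 — every target.
Total install cost: 3.
No cover costs less than 3.

3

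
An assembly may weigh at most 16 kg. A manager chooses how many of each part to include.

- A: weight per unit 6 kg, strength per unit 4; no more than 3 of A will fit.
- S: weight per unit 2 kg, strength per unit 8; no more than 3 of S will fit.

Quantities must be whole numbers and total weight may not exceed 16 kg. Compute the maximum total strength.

This is a bounded integer knapsack.
S has the best ratio (8/2); taking only S gives at most 3×8 = 24 (stopped by the supply cap of 3).
Mixing does better — 1×A and 3×S: weight 12 ≤ 16, strength 1·4 + 3·8 = 28.

28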